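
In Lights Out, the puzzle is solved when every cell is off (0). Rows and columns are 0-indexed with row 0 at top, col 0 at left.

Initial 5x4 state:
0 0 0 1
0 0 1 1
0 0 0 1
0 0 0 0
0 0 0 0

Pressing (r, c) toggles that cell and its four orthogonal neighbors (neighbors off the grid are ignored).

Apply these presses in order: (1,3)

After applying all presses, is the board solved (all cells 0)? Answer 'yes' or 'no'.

Answer: yes

Derivation:
After press 1 at (1,3):
0 0 0 0
0 0 0 0
0 0 0 0
0 0 0 0
0 0 0 0

Lights still on: 0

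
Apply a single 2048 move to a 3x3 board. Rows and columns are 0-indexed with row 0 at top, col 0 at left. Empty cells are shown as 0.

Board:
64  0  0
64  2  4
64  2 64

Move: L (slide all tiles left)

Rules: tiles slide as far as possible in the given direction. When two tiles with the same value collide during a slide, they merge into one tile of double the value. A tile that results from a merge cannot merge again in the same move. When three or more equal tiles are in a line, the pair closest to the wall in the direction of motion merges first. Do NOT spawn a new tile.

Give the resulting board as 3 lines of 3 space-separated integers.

Slide left:
row 0: [64, 0, 0] -> [64, 0, 0]
row 1: [64, 2, 4] -> [64, 2, 4]
row 2: [64, 2, 64] -> [64, 2, 64]

Answer: 64  0  0
64  2  4
64  2 64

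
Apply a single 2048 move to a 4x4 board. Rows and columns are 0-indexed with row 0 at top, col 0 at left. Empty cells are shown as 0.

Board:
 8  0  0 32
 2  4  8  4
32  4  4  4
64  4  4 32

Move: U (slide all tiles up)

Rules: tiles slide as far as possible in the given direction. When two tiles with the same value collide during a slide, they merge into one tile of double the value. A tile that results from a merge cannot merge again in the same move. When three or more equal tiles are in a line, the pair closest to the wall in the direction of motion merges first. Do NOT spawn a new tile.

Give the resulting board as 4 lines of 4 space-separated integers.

Answer:  8  8  8 32
 2  4  8  8
32  0  0 32
64  0  0  0

Derivation:
Slide up:
col 0: [8, 2, 32, 64] -> [8, 2, 32, 64]
col 1: [0, 4, 4, 4] -> [8, 4, 0, 0]
col 2: [0, 8, 4, 4] -> [8, 8, 0, 0]
col 3: [32, 4, 4, 32] -> [32, 8, 32, 0]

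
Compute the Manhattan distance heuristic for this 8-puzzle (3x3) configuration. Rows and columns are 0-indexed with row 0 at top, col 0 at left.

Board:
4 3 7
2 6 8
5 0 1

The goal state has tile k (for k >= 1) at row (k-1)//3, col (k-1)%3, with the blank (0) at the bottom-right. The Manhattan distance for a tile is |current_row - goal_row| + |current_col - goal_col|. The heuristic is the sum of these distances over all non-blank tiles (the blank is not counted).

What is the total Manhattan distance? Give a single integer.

Answer: 17

Derivation:
Tile 4: (0,0)->(1,0) = 1
Tile 3: (0,1)->(0,2) = 1
Tile 7: (0,2)->(2,0) = 4
Tile 2: (1,0)->(0,1) = 2
Tile 6: (1,1)->(1,2) = 1
Tile 8: (1,2)->(2,1) = 2
Tile 5: (2,0)->(1,1) = 2
Tile 1: (2,2)->(0,0) = 4
Sum: 1 + 1 + 4 + 2 + 1 + 2 + 2 + 4 = 17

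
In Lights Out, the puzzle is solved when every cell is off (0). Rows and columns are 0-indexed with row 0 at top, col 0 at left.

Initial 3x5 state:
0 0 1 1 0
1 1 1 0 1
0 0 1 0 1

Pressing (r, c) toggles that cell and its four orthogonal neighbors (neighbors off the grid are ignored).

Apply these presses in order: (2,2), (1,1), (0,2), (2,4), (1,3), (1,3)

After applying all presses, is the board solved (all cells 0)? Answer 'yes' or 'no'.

After press 1 at (2,2):
0 0 1 1 0
1 1 0 0 1
0 1 0 1 1

After press 2 at (1,1):
0 1 1 1 0
0 0 1 0 1
0 0 0 1 1

After press 3 at (0,2):
0 0 0 0 0
0 0 0 0 1
0 0 0 1 1

After press 4 at (2,4):
0 0 0 0 0
0 0 0 0 0
0 0 0 0 0

After press 5 at (1,3):
0 0 0 1 0
0 0 1 1 1
0 0 0 1 0

After press 6 at (1,3):
0 0 0 0 0
0 0 0 0 0
0 0 0 0 0

Lights still on: 0

Answer: yes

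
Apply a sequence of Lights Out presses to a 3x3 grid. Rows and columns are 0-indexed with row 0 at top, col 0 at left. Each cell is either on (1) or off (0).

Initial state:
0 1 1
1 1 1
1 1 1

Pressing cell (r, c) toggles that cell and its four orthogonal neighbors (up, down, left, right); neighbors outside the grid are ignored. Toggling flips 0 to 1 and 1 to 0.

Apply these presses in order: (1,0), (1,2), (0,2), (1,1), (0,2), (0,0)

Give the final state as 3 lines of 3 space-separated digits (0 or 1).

Answer: 0 1 0
0 0 1
0 0 0

Derivation:
After press 1 at (1,0):
1 1 1
0 0 1
0 1 1

After press 2 at (1,2):
1 1 0
0 1 0
0 1 0

After press 3 at (0,2):
1 0 1
0 1 1
0 1 0

After press 4 at (1,1):
1 1 1
1 0 0
0 0 0

After press 5 at (0,2):
1 0 0
1 0 1
0 0 0

After press 6 at (0,0):
0 1 0
0 0 1
0 0 0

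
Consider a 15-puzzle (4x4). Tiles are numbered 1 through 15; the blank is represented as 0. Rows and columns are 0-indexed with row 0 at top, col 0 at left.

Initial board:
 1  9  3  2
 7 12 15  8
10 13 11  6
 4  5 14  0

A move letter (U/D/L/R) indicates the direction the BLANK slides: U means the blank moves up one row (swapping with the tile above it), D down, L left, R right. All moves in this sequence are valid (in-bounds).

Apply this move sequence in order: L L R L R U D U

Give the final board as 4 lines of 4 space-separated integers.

After move 1 (L):
 1  9  3  2
 7 12 15  8
10 13 11  6
 4  5  0 14

After move 2 (L):
 1  9  3  2
 7 12 15  8
10 13 11  6
 4  0  5 14

After move 3 (R):
 1  9  3  2
 7 12 15  8
10 13 11  6
 4  5  0 14

After move 4 (L):
 1  9  3  2
 7 12 15  8
10 13 11  6
 4  0  5 14

After move 5 (R):
 1  9  3  2
 7 12 15  8
10 13 11  6
 4  5  0 14

After move 6 (U):
 1  9  3  2
 7 12 15  8
10 13  0  6
 4  5 11 14

After move 7 (D):
 1  9  3  2
 7 12 15  8
10 13 11  6
 4  5  0 14

After move 8 (U):
 1  9  3  2
 7 12 15  8
10 13  0  6
 4  5 11 14

Answer:  1  9  3  2
 7 12 15  8
10 13  0  6
 4  5 11 14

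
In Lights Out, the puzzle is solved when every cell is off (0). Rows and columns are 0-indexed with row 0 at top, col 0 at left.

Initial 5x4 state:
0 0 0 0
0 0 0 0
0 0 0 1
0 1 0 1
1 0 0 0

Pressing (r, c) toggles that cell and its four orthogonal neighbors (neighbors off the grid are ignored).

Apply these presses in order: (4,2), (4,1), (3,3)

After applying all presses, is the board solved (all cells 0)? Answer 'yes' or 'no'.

Answer: yes

Derivation:
After press 1 at (4,2):
0 0 0 0
0 0 0 0
0 0 0 1
0 1 1 1
1 1 1 1

After press 2 at (4,1):
0 0 0 0
0 0 0 0
0 0 0 1
0 0 1 1
0 0 0 1

After press 3 at (3,3):
0 0 0 0
0 0 0 0
0 0 0 0
0 0 0 0
0 0 0 0

Lights still on: 0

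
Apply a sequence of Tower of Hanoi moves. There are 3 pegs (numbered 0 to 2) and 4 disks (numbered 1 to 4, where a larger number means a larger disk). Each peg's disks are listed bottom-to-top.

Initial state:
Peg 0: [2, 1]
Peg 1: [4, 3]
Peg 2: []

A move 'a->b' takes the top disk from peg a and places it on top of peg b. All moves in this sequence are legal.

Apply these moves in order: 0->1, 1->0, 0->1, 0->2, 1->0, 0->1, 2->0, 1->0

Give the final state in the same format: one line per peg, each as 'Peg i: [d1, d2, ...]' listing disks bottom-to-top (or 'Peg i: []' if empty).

After move 1 (0->1):
Peg 0: [2]
Peg 1: [4, 3, 1]
Peg 2: []

After move 2 (1->0):
Peg 0: [2, 1]
Peg 1: [4, 3]
Peg 2: []

After move 3 (0->1):
Peg 0: [2]
Peg 1: [4, 3, 1]
Peg 2: []

After move 4 (0->2):
Peg 0: []
Peg 1: [4, 3, 1]
Peg 2: [2]

After move 5 (1->0):
Peg 0: [1]
Peg 1: [4, 3]
Peg 2: [2]

After move 6 (0->1):
Peg 0: []
Peg 1: [4, 3, 1]
Peg 2: [2]

After move 7 (2->0):
Peg 0: [2]
Peg 1: [4, 3, 1]
Peg 2: []

After move 8 (1->0):
Peg 0: [2, 1]
Peg 1: [4, 3]
Peg 2: []

Answer: Peg 0: [2, 1]
Peg 1: [4, 3]
Peg 2: []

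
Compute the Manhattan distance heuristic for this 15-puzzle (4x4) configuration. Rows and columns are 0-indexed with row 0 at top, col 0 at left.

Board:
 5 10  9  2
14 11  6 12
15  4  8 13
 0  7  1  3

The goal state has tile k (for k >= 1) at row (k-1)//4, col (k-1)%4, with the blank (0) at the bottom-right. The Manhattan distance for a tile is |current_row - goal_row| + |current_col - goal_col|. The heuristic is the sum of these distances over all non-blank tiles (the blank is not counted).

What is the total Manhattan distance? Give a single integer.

Answer: 41

Derivation:
Tile 5: at (0,0), goal (1,0), distance |0-1|+|0-0| = 1
Tile 10: at (0,1), goal (2,1), distance |0-2|+|1-1| = 2
Tile 9: at (0,2), goal (2,0), distance |0-2|+|2-0| = 4
Tile 2: at (0,3), goal (0,1), distance |0-0|+|3-1| = 2
Tile 14: at (1,0), goal (3,1), distance |1-3|+|0-1| = 3
Tile 11: at (1,1), goal (2,2), distance |1-2|+|1-2| = 2
Tile 6: at (1,2), goal (1,1), distance |1-1|+|2-1| = 1
Tile 12: at (1,3), goal (2,3), distance |1-2|+|3-3| = 1
Tile 15: at (2,0), goal (3,2), distance |2-3|+|0-2| = 3
Tile 4: at (2,1), goal (0,3), distance |2-0|+|1-3| = 4
Tile 8: at (2,2), goal (1,3), distance |2-1|+|2-3| = 2
Tile 13: at (2,3), goal (3,0), distance |2-3|+|3-0| = 4
Tile 7: at (3,1), goal (1,2), distance |3-1|+|1-2| = 3
Tile 1: at (3,2), goal (0,0), distance |3-0|+|2-0| = 5
Tile 3: at (3,3), goal (0,2), distance |3-0|+|3-2| = 4
Sum: 1 + 2 + 4 + 2 + 3 + 2 + 1 + 1 + 3 + 4 + 2 + 4 + 3 + 5 + 4 = 41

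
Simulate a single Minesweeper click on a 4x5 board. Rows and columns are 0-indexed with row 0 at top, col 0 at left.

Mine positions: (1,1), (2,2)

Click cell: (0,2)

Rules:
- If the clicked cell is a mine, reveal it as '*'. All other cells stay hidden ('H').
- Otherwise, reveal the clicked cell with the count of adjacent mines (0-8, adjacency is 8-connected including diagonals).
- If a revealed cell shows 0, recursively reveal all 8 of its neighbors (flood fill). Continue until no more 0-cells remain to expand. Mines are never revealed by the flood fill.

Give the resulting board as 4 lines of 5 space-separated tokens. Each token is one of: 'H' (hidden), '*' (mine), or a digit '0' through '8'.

H H 1 H H
H H H H H
H H H H H
H H H H H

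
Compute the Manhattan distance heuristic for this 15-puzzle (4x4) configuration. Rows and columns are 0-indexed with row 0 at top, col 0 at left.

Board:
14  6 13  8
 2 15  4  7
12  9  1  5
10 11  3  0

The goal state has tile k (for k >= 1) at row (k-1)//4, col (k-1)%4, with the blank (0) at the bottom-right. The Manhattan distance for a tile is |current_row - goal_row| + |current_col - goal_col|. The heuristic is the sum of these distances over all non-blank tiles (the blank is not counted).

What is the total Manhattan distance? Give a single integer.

Tile 14: at (0,0), goal (3,1), distance |0-3|+|0-1| = 4
Tile 6: at (0,1), goal (1,1), distance |0-1|+|1-1| = 1
Tile 13: at (0,2), goal (3,0), distance |0-3|+|2-0| = 5
Tile 8: at (0,3), goal (1,3), distance |0-1|+|3-3| = 1
Tile 2: at (1,0), goal (0,1), distance |1-0|+|0-1| = 2
Tile 15: at (1,1), goal (3,2), distance |1-3|+|1-2| = 3
Tile 4: at (1,2), goal (0,3), distance |1-0|+|2-3| = 2
Tile 7: at (1,3), goal (1,2), distance |1-1|+|3-2| = 1
Tile 12: at (2,0), goal (2,3), distance |2-2|+|0-3| = 3
Tile 9: at (2,1), goal (2,0), distance |2-2|+|1-0| = 1
Tile 1: at (2,2), goal (0,0), distance |2-0|+|2-0| = 4
Tile 5: at (2,3), goal (1,0), distance |2-1|+|3-0| = 4
Tile 10: at (3,0), goal (2,1), distance |3-2|+|0-1| = 2
Tile 11: at (3,1), goal (2,2), distance |3-2|+|1-2| = 2
Tile 3: at (3,2), goal (0,2), distance |3-0|+|2-2| = 3
Sum: 4 + 1 + 5 + 1 + 2 + 3 + 2 + 1 + 3 + 1 + 4 + 4 + 2 + 2 + 3 = 38

Answer: 38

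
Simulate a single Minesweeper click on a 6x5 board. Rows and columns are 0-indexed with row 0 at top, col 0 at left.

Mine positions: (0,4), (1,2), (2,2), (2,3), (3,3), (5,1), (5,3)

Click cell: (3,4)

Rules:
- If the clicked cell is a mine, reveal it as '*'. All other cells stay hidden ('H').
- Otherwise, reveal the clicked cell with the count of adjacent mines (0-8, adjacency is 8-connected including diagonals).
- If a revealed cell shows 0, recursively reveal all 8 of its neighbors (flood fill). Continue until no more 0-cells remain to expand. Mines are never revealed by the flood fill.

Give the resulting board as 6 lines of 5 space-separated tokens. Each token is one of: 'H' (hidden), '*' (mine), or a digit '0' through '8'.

H H H H H
H H H H H
H H H H H
H H H H 2
H H H H H
H H H H H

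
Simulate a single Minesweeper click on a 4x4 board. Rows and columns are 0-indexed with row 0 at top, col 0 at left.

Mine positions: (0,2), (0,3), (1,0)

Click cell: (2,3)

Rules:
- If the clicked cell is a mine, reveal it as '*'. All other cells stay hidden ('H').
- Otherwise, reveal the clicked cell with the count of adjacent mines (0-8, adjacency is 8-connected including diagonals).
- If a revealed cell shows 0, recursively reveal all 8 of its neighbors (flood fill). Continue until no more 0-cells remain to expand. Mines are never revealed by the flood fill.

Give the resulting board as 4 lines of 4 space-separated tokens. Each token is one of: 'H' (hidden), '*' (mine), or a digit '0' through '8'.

H H H H
H 2 2 2
1 1 0 0
0 0 0 0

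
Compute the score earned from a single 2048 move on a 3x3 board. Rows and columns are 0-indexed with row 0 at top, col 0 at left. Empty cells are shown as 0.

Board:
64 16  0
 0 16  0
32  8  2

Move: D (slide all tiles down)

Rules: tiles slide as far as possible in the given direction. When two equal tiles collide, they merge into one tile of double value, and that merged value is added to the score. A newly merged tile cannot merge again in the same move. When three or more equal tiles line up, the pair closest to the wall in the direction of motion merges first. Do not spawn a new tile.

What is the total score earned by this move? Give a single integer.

Slide down:
col 0: [64, 0, 32] -> [0, 64, 32]  score +0 (running 0)
col 1: [16, 16, 8] -> [0, 32, 8]  score +32 (running 32)
col 2: [0, 0, 2] -> [0, 0, 2]  score +0 (running 32)
Board after move:
 0  0  0
64 32  0
32  8  2

Answer: 32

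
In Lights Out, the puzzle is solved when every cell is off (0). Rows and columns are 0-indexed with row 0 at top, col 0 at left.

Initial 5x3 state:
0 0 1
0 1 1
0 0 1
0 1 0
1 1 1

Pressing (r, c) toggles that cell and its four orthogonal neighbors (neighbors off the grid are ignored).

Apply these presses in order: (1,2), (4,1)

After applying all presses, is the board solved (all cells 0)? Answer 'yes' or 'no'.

Answer: yes

Derivation:
After press 1 at (1,2):
0 0 0
0 0 0
0 0 0
0 1 0
1 1 1

After press 2 at (4,1):
0 0 0
0 0 0
0 0 0
0 0 0
0 0 0

Lights still on: 0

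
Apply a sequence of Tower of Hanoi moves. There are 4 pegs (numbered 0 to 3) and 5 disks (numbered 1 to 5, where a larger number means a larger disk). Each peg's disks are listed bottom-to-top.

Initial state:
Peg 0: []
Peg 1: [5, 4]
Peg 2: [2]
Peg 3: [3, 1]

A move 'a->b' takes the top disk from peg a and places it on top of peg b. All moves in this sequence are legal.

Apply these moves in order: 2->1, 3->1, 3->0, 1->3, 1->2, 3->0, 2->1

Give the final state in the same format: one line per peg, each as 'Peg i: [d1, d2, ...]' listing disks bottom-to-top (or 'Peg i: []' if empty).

Answer: Peg 0: [3, 1]
Peg 1: [5, 4, 2]
Peg 2: []
Peg 3: []

Derivation:
After move 1 (2->1):
Peg 0: []
Peg 1: [5, 4, 2]
Peg 2: []
Peg 3: [3, 1]

After move 2 (3->1):
Peg 0: []
Peg 1: [5, 4, 2, 1]
Peg 2: []
Peg 3: [3]

After move 3 (3->0):
Peg 0: [3]
Peg 1: [5, 4, 2, 1]
Peg 2: []
Peg 3: []

After move 4 (1->3):
Peg 0: [3]
Peg 1: [5, 4, 2]
Peg 2: []
Peg 3: [1]

After move 5 (1->2):
Peg 0: [3]
Peg 1: [5, 4]
Peg 2: [2]
Peg 3: [1]

After move 6 (3->0):
Peg 0: [3, 1]
Peg 1: [5, 4]
Peg 2: [2]
Peg 3: []

After move 7 (2->1):
Peg 0: [3, 1]
Peg 1: [5, 4, 2]
Peg 2: []
Peg 3: []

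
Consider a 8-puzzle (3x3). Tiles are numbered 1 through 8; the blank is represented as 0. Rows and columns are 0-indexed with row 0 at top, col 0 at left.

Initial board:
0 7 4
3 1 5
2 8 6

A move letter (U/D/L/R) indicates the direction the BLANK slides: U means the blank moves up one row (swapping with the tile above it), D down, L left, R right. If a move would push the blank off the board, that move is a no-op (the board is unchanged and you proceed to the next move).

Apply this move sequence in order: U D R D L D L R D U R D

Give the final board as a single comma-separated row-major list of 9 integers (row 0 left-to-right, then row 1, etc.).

Answer: 3, 7, 4, 1, 5, 6, 2, 8, 0

Derivation:
After move 1 (U):
0 7 4
3 1 5
2 8 6

After move 2 (D):
3 7 4
0 1 5
2 8 6

After move 3 (R):
3 7 4
1 0 5
2 8 6

After move 4 (D):
3 7 4
1 8 5
2 0 6

After move 5 (L):
3 7 4
1 8 5
0 2 6

After move 6 (D):
3 7 4
1 8 5
0 2 6

After move 7 (L):
3 7 4
1 8 5
0 2 6

After move 8 (R):
3 7 4
1 8 5
2 0 6

After move 9 (D):
3 7 4
1 8 5
2 0 6

After move 10 (U):
3 7 4
1 0 5
2 8 6

After move 11 (R):
3 7 4
1 5 0
2 8 6

After move 12 (D):
3 7 4
1 5 6
2 8 0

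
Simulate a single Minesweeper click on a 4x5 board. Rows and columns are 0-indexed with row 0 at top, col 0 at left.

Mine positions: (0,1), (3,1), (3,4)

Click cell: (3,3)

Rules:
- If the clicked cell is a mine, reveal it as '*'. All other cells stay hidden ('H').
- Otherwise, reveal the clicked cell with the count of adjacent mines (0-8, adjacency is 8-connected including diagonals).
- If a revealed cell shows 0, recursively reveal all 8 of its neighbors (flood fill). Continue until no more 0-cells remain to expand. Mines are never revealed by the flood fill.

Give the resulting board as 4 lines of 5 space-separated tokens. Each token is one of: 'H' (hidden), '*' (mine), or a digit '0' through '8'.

H H H H H
H H H H H
H H H H H
H H H 1 H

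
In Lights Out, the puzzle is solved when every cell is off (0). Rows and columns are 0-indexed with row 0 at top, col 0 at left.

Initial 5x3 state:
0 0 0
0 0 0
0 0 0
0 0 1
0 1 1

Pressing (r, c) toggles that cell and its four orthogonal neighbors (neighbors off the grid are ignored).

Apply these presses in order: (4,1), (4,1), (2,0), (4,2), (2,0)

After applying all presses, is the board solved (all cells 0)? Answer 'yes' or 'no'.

Answer: yes

Derivation:
After press 1 at (4,1):
0 0 0
0 0 0
0 0 0
0 1 1
1 0 0

After press 2 at (4,1):
0 0 0
0 0 0
0 0 0
0 0 1
0 1 1

After press 3 at (2,0):
0 0 0
1 0 0
1 1 0
1 0 1
0 1 1

After press 4 at (4,2):
0 0 0
1 0 0
1 1 0
1 0 0
0 0 0

After press 5 at (2,0):
0 0 0
0 0 0
0 0 0
0 0 0
0 0 0

Lights still on: 0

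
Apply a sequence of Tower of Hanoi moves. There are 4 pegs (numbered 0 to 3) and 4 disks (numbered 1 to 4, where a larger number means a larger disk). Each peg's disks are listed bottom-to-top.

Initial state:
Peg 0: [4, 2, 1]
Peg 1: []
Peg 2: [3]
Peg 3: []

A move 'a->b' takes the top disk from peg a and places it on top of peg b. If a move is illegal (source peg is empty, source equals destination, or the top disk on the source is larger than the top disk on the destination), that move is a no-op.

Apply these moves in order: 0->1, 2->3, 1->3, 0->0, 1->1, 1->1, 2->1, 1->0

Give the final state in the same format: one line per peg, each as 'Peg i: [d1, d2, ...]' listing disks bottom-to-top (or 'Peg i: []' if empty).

After move 1 (0->1):
Peg 0: [4, 2]
Peg 1: [1]
Peg 2: [3]
Peg 3: []

After move 2 (2->3):
Peg 0: [4, 2]
Peg 1: [1]
Peg 2: []
Peg 3: [3]

After move 3 (1->3):
Peg 0: [4, 2]
Peg 1: []
Peg 2: []
Peg 3: [3, 1]

After move 4 (0->0):
Peg 0: [4, 2]
Peg 1: []
Peg 2: []
Peg 3: [3, 1]

After move 5 (1->1):
Peg 0: [4, 2]
Peg 1: []
Peg 2: []
Peg 3: [3, 1]

After move 6 (1->1):
Peg 0: [4, 2]
Peg 1: []
Peg 2: []
Peg 3: [3, 1]

After move 7 (2->1):
Peg 0: [4, 2]
Peg 1: []
Peg 2: []
Peg 3: [3, 1]

After move 8 (1->0):
Peg 0: [4, 2]
Peg 1: []
Peg 2: []
Peg 3: [3, 1]

Answer: Peg 0: [4, 2]
Peg 1: []
Peg 2: []
Peg 3: [3, 1]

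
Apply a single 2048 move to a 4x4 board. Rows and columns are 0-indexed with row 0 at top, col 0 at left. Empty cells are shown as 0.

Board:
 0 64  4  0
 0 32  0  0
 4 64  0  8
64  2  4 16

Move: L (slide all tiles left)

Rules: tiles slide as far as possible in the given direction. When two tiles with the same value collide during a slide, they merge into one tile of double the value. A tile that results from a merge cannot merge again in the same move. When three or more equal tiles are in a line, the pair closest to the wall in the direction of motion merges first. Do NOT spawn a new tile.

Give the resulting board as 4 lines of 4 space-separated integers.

Slide left:
row 0: [0, 64, 4, 0] -> [64, 4, 0, 0]
row 1: [0, 32, 0, 0] -> [32, 0, 0, 0]
row 2: [4, 64, 0, 8] -> [4, 64, 8, 0]
row 3: [64, 2, 4, 16] -> [64, 2, 4, 16]

Answer: 64  4  0  0
32  0  0  0
 4 64  8  0
64  2  4 16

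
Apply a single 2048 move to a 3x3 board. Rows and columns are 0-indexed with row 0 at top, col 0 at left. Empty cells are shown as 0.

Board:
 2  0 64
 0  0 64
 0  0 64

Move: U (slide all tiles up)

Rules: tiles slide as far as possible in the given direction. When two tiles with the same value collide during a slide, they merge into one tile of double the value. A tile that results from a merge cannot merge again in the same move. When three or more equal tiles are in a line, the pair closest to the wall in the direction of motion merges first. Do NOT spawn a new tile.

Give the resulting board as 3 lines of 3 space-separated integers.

Slide up:
col 0: [2, 0, 0] -> [2, 0, 0]
col 1: [0, 0, 0] -> [0, 0, 0]
col 2: [64, 64, 64] -> [128, 64, 0]

Answer:   2   0 128
  0   0  64
  0   0   0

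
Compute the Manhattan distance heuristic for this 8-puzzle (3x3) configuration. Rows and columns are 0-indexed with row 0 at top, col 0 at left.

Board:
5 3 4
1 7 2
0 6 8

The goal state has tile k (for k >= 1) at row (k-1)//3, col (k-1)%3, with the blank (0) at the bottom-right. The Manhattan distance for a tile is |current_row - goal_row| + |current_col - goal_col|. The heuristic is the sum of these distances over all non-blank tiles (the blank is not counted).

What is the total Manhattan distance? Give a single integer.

Tile 5: (0,0)->(1,1) = 2
Tile 3: (0,1)->(0,2) = 1
Tile 4: (0,2)->(1,0) = 3
Tile 1: (1,0)->(0,0) = 1
Tile 7: (1,1)->(2,0) = 2
Tile 2: (1,2)->(0,1) = 2
Tile 6: (2,1)->(1,2) = 2
Tile 8: (2,2)->(2,1) = 1
Sum: 2 + 1 + 3 + 1 + 2 + 2 + 2 + 1 = 14

Answer: 14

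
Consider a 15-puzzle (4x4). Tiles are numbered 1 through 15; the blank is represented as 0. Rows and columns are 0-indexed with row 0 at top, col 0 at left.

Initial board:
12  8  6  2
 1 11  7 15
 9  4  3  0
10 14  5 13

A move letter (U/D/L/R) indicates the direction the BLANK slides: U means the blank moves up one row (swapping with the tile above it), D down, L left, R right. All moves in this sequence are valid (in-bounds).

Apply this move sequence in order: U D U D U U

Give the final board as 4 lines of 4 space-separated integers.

Answer: 12  8  6  0
 1 11  7  2
 9  4  3 15
10 14  5 13

Derivation:
After move 1 (U):
12  8  6  2
 1 11  7  0
 9  4  3 15
10 14  5 13

After move 2 (D):
12  8  6  2
 1 11  7 15
 9  4  3  0
10 14  5 13

After move 3 (U):
12  8  6  2
 1 11  7  0
 9  4  3 15
10 14  5 13

After move 4 (D):
12  8  6  2
 1 11  7 15
 9  4  3  0
10 14  5 13

After move 5 (U):
12  8  6  2
 1 11  7  0
 9  4  3 15
10 14  5 13

After move 6 (U):
12  8  6  0
 1 11  7  2
 9  4  3 15
10 14  5 13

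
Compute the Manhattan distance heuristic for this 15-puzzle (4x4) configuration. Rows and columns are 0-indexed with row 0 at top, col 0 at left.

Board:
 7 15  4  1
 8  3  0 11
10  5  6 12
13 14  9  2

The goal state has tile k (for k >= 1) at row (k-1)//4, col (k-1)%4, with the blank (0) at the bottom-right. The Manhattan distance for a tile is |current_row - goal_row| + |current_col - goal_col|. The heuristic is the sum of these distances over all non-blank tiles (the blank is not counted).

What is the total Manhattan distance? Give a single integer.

Answer: 31

Derivation:
Tile 7: at (0,0), goal (1,2), distance |0-1|+|0-2| = 3
Tile 15: at (0,1), goal (3,2), distance |0-3|+|1-2| = 4
Tile 4: at (0,2), goal (0,3), distance |0-0|+|2-3| = 1
Tile 1: at (0,3), goal (0,0), distance |0-0|+|3-0| = 3
Tile 8: at (1,0), goal (1,3), distance |1-1|+|0-3| = 3
Tile 3: at (1,1), goal (0,2), distance |1-0|+|1-2| = 2
Tile 11: at (1,3), goal (2,2), distance |1-2|+|3-2| = 2
Tile 10: at (2,0), goal (2,1), distance |2-2|+|0-1| = 1
Tile 5: at (2,1), goal (1,0), distance |2-1|+|1-0| = 2
Tile 6: at (2,2), goal (1,1), distance |2-1|+|2-1| = 2
Tile 12: at (2,3), goal (2,3), distance |2-2|+|3-3| = 0
Tile 13: at (3,0), goal (3,0), distance |3-3|+|0-0| = 0
Tile 14: at (3,1), goal (3,1), distance |3-3|+|1-1| = 0
Tile 9: at (3,2), goal (2,0), distance |3-2|+|2-0| = 3
Tile 2: at (3,3), goal (0,1), distance |3-0|+|3-1| = 5
Sum: 3 + 4 + 1 + 3 + 3 + 2 + 2 + 1 + 2 + 2 + 0 + 0 + 0 + 3 + 5 = 31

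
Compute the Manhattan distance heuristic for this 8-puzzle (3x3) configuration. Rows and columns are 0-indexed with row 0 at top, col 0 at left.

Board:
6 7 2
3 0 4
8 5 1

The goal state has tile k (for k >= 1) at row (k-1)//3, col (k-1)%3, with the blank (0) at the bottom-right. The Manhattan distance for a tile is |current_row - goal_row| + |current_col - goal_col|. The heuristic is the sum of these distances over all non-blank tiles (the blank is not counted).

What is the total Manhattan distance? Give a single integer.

Answer: 18

Derivation:
Tile 6: (0,0)->(1,2) = 3
Tile 7: (0,1)->(2,0) = 3
Tile 2: (0,2)->(0,1) = 1
Tile 3: (1,0)->(0,2) = 3
Tile 4: (1,2)->(1,0) = 2
Tile 8: (2,0)->(2,1) = 1
Tile 5: (2,1)->(1,1) = 1
Tile 1: (2,2)->(0,0) = 4
Sum: 3 + 3 + 1 + 3 + 2 + 1 + 1 + 4 = 18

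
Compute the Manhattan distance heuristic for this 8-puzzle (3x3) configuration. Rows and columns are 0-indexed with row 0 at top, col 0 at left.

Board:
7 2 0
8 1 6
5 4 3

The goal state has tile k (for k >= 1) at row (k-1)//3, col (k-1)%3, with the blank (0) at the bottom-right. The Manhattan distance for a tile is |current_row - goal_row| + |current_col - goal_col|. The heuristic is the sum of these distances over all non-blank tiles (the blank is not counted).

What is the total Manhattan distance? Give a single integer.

Answer: 12

Derivation:
Tile 7: (0,0)->(2,0) = 2
Tile 2: (0,1)->(0,1) = 0
Tile 8: (1,0)->(2,1) = 2
Tile 1: (1,1)->(0,0) = 2
Tile 6: (1,2)->(1,2) = 0
Tile 5: (2,0)->(1,1) = 2
Tile 4: (2,1)->(1,0) = 2
Tile 3: (2,2)->(0,2) = 2
Sum: 2 + 0 + 2 + 2 + 0 + 2 + 2 + 2 = 12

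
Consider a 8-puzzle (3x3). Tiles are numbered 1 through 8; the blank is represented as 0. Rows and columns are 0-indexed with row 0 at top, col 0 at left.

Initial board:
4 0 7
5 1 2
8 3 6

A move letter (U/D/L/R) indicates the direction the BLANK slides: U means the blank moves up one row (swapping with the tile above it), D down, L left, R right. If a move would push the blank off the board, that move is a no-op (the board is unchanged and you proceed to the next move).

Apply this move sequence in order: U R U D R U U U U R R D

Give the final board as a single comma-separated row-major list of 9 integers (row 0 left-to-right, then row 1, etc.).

Answer: 4, 7, 2, 5, 1, 0, 8, 3, 6

Derivation:
After move 1 (U):
4 0 7
5 1 2
8 3 6

After move 2 (R):
4 7 0
5 1 2
8 3 6

After move 3 (U):
4 7 0
5 1 2
8 3 6

After move 4 (D):
4 7 2
5 1 0
8 3 6

After move 5 (R):
4 7 2
5 1 0
8 3 6

After move 6 (U):
4 7 0
5 1 2
8 3 6

After move 7 (U):
4 7 0
5 1 2
8 3 6

After move 8 (U):
4 7 0
5 1 2
8 3 6

After move 9 (U):
4 7 0
5 1 2
8 3 6

After move 10 (R):
4 7 0
5 1 2
8 3 6

After move 11 (R):
4 7 0
5 1 2
8 3 6

After move 12 (D):
4 7 2
5 1 0
8 3 6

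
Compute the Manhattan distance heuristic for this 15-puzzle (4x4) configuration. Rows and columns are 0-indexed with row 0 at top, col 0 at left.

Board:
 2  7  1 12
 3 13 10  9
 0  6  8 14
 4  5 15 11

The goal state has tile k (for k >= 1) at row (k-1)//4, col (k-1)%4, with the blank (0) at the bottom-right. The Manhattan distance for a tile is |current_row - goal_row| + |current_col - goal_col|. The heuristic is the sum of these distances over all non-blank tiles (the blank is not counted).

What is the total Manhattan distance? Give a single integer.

Answer: 36

Derivation:
Tile 2: (0,0)->(0,1) = 1
Tile 7: (0,1)->(1,2) = 2
Tile 1: (0,2)->(0,0) = 2
Tile 12: (0,3)->(2,3) = 2
Tile 3: (1,0)->(0,2) = 3
Tile 13: (1,1)->(3,0) = 3
Tile 10: (1,2)->(2,1) = 2
Tile 9: (1,3)->(2,0) = 4
Tile 6: (2,1)->(1,1) = 1
Tile 8: (2,2)->(1,3) = 2
Tile 14: (2,3)->(3,1) = 3
Tile 4: (3,0)->(0,3) = 6
Tile 5: (3,1)->(1,0) = 3
Tile 15: (3,2)->(3,2) = 0
Tile 11: (3,3)->(2,2) = 2
Sum: 1 + 2 + 2 + 2 + 3 + 3 + 2 + 4 + 1 + 2 + 3 + 6 + 3 + 0 + 2 = 36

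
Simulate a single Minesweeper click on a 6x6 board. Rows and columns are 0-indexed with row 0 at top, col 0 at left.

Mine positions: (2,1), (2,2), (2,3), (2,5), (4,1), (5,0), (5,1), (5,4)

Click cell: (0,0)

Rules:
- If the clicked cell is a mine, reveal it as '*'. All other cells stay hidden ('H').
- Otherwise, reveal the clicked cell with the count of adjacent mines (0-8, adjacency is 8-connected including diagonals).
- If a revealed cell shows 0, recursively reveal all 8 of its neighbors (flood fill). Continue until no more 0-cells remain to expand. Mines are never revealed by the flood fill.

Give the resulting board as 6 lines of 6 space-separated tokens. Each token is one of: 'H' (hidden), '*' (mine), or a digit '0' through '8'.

0 0 0 0 0 0
1 2 3 2 2 1
H H H H H H
H H H H H H
H H H H H H
H H H H H H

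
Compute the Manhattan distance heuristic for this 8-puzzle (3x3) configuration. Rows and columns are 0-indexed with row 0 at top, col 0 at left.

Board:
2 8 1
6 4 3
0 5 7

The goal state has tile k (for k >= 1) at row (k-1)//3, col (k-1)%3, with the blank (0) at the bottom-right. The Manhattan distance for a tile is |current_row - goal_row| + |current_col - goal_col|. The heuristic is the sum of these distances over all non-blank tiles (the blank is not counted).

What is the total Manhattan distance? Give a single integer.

Tile 2: at (0,0), goal (0,1), distance |0-0|+|0-1| = 1
Tile 8: at (0,1), goal (2,1), distance |0-2|+|1-1| = 2
Tile 1: at (0,2), goal (0,0), distance |0-0|+|2-0| = 2
Tile 6: at (1,0), goal (1,2), distance |1-1|+|0-2| = 2
Tile 4: at (1,1), goal (1,0), distance |1-1|+|1-0| = 1
Tile 3: at (1,2), goal (0,2), distance |1-0|+|2-2| = 1
Tile 5: at (2,1), goal (1,1), distance |2-1|+|1-1| = 1
Tile 7: at (2,2), goal (2,0), distance |2-2|+|2-0| = 2
Sum: 1 + 2 + 2 + 2 + 1 + 1 + 1 + 2 = 12

Answer: 12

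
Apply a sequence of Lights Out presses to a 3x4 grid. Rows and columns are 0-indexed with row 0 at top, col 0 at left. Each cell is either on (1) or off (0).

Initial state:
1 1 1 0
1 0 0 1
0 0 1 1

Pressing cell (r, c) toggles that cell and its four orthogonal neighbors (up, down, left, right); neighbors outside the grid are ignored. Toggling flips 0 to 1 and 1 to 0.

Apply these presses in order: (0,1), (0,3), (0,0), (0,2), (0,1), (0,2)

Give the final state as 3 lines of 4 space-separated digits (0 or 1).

Answer: 0 0 0 1
0 0 0 0
0 0 1 1

Derivation:
After press 1 at (0,1):
0 0 0 0
1 1 0 1
0 0 1 1

After press 2 at (0,3):
0 0 1 1
1 1 0 0
0 0 1 1

After press 3 at (0,0):
1 1 1 1
0 1 0 0
0 0 1 1

After press 4 at (0,2):
1 0 0 0
0 1 1 0
0 0 1 1

After press 5 at (0,1):
0 1 1 0
0 0 1 0
0 0 1 1

After press 6 at (0,2):
0 0 0 1
0 0 0 0
0 0 1 1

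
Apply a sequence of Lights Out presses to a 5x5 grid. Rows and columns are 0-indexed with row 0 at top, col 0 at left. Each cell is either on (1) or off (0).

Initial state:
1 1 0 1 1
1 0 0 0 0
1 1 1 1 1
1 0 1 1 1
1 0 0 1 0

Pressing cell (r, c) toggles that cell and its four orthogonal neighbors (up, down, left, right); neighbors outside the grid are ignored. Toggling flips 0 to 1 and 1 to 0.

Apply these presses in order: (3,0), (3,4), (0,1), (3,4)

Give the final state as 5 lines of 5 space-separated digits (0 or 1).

After press 1 at (3,0):
1 1 0 1 1
1 0 0 0 0
0 1 1 1 1
0 1 1 1 1
0 0 0 1 0

After press 2 at (3,4):
1 1 0 1 1
1 0 0 0 0
0 1 1 1 0
0 1 1 0 0
0 0 0 1 1

After press 3 at (0,1):
0 0 1 1 1
1 1 0 0 0
0 1 1 1 0
0 1 1 0 0
0 0 0 1 1

After press 4 at (3,4):
0 0 1 1 1
1 1 0 0 0
0 1 1 1 1
0 1 1 1 1
0 0 0 1 0

Answer: 0 0 1 1 1
1 1 0 0 0
0 1 1 1 1
0 1 1 1 1
0 0 0 1 0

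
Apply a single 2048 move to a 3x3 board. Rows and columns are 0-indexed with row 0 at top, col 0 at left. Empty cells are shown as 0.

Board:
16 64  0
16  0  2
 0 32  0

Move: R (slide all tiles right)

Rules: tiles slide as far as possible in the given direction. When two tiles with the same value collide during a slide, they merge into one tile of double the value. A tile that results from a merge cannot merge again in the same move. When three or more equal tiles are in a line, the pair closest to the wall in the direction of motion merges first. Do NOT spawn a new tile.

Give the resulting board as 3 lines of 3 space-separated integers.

Slide right:
row 0: [16, 64, 0] -> [0, 16, 64]
row 1: [16, 0, 2] -> [0, 16, 2]
row 2: [0, 32, 0] -> [0, 0, 32]

Answer:  0 16 64
 0 16  2
 0  0 32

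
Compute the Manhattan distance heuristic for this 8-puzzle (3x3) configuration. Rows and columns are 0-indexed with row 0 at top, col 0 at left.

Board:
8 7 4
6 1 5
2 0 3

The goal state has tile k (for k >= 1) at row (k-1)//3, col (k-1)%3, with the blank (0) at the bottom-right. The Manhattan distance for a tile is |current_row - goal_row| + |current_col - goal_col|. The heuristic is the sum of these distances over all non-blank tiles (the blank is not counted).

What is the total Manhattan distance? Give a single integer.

Answer: 19

Derivation:
Tile 8: (0,0)->(2,1) = 3
Tile 7: (0,1)->(2,0) = 3
Tile 4: (0,2)->(1,0) = 3
Tile 6: (1,0)->(1,2) = 2
Tile 1: (1,1)->(0,0) = 2
Tile 5: (1,2)->(1,1) = 1
Tile 2: (2,0)->(0,1) = 3
Tile 3: (2,2)->(0,2) = 2
Sum: 3 + 3 + 3 + 2 + 2 + 1 + 3 + 2 = 19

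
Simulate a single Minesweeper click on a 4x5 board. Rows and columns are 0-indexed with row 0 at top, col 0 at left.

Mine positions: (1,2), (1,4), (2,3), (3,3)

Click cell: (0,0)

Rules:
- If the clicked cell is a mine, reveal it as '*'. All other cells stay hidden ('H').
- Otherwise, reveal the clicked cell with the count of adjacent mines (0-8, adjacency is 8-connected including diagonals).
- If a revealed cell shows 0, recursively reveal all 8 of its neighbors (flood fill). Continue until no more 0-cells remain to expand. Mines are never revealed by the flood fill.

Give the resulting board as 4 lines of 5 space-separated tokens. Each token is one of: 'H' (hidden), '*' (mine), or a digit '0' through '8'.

0 1 H H H
0 1 H H H
0 1 3 H H
0 0 2 H H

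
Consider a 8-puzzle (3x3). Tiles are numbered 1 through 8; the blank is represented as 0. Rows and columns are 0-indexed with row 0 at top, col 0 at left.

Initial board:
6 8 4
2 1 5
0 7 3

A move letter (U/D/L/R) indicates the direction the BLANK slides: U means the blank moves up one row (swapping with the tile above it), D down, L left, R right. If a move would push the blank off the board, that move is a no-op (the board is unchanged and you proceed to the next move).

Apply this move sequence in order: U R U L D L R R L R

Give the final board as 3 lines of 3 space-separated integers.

After move 1 (U):
6 8 4
0 1 5
2 7 3

After move 2 (R):
6 8 4
1 0 5
2 7 3

After move 3 (U):
6 0 4
1 8 5
2 7 3

After move 4 (L):
0 6 4
1 8 5
2 7 3

After move 5 (D):
1 6 4
0 8 5
2 7 3

After move 6 (L):
1 6 4
0 8 5
2 7 3

After move 7 (R):
1 6 4
8 0 5
2 7 3

After move 8 (R):
1 6 4
8 5 0
2 7 3

After move 9 (L):
1 6 4
8 0 5
2 7 3

After move 10 (R):
1 6 4
8 5 0
2 7 3

Answer: 1 6 4
8 5 0
2 7 3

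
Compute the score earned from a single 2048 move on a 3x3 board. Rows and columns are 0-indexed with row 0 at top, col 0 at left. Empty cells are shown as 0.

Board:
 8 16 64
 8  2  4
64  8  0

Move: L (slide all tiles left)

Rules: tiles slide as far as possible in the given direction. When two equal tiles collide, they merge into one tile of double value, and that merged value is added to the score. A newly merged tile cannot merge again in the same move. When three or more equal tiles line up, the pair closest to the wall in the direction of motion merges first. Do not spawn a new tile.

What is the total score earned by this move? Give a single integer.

Slide left:
row 0: [8, 16, 64] -> [8, 16, 64]  score +0 (running 0)
row 1: [8, 2, 4] -> [8, 2, 4]  score +0 (running 0)
row 2: [64, 8, 0] -> [64, 8, 0]  score +0 (running 0)
Board after move:
 8 16 64
 8  2  4
64  8  0

Answer: 0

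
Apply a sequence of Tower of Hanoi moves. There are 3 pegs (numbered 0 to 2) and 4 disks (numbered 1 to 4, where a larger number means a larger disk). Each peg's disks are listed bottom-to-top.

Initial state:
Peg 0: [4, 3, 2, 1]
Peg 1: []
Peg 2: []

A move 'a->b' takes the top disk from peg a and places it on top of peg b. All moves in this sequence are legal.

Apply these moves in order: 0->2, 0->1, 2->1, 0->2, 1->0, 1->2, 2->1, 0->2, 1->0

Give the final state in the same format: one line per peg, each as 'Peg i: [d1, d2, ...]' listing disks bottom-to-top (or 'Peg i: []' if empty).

Answer: Peg 0: [4, 2]
Peg 1: []
Peg 2: [3, 1]

Derivation:
After move 1 (0->2):
Peg 0: [4, 3, 2]
Peg 1: []
Peg 2: [1]

After move 2 (0->1):
Peg 0: [4, 3]
Peg 1: [2]
Peg 2: [1]

After move 3 (2->1):
Peg 0: [4, 3]
Peg 1: [2, 1]
Peg 2: []

After move 4 (0->2):
Peg 0: [4]
Peg 1: [2, 1]
Peg 2: [3]

After move 5 (1->0):
Peg 0: [4, 1]
Peg 1: [2]
Peg 2: [3]

After move 6 (1->2):
Peg 0: [4, 1]
Peg 1: []
Peg 2: [3, 2]

After move 7 (2->1):
Peg 0: [4, 1]
Peg 1: [2]
Peg 2: [3]

After move 8 (0->2):
Peg 0: [4]
Peg 1: [2]
Peg 2: [3, 1]

After move 9 (1->0):
Peg 0: [4, 2]
Peg 1: []
Peg 2: [3, 1]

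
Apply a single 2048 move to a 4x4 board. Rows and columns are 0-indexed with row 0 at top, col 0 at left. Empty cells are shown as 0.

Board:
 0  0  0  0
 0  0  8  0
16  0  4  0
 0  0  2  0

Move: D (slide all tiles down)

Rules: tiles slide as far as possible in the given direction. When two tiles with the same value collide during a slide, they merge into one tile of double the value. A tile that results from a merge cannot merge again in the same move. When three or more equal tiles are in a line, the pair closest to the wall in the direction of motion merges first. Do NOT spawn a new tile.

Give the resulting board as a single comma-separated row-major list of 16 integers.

Slide down:
col 0: [0, 0, 16, 0] -> [0, 0, 0, 16]
col 1: [0, 0, 0, 0] -> [0, 0, 0, 0]
col 2: [0, 8, 4, 2] -> [0, 8, 4, 2]
col 3: [0, 0, 0, 0] -> [0, 0, 0, 0]

Answer: 0, 0, 0, 0, 0, 0, 8, 0, 0, 0, 4, 0, 16, 0, 2, 0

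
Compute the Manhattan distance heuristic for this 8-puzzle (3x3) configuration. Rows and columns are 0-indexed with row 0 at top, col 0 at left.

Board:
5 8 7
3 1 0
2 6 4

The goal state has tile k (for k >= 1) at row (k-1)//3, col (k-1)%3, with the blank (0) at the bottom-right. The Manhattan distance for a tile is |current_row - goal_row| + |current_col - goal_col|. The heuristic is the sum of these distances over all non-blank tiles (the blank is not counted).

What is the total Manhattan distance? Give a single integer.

Tile 5: at (0,0), goal (1,1), distance |0-1|+|0-1| = 2
Tile 8: at (0,1), goal (2,1), distance |0-2|+|1-1| = 2
Tile 7: at (0,2), goal (2,0), distance |0-2|+|2-0| = 4
Tile 3: at (1,0), goal (0,2), distance |1-0|+|0-2| = 3
Tile 1: at (1,1), goal (0,0), distance |1-0|+|1-0| = 2
Tile 2: at (2,0), goal (0,1), distance |2-0|+|0-1| = 3
Tile 6: at (2,1), goal (1,2), distance |2-1|+|1-2| = 2
Tile 4: at (2,2), goal (1,0), distance |2-1|+|2-0| = 3
Sum: 2 + 2 + 4 + 3 + 2 + 3 + 2 + 3 = 21

Answer: 21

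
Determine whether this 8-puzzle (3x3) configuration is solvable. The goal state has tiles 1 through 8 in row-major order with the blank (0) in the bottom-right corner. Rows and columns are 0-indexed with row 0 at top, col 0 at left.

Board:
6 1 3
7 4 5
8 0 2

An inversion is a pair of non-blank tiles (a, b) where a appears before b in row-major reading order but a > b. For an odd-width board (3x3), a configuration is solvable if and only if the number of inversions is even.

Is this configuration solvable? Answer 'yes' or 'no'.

Answer: yes

Derivation:
Inversions (pairs i<j in row-major order where tile[i] > tile[j] > 0): 12
12 is even, so the puzzle is solvable.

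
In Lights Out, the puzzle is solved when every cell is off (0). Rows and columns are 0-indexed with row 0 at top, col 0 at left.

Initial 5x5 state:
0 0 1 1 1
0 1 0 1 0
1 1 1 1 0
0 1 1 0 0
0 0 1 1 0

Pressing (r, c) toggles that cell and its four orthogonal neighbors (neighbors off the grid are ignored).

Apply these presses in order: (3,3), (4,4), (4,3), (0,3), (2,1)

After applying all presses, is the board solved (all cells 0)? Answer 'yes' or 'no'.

After press 1 at (3,3):
0 0 1 1 1
0 1 0 1 0
1 1 1 0 0
0 1 0 1 1
0 0 1 0 0

After press 2 at (4,4):
0 0 1 1 1
0 1 0 1 0
1 1 1 0 0
0 1 0 1 0
0 0 1 1 1

After press 3 at (4,3):
0 0 1 1 1
0 1 0 1 0
1 1 1 0 0
0 1 0 0 0
0 0 0 0 0

After press 4 at (0,3):
0 0 0 0 0
0 1 0 0 0
1 1 1 0 0
0 1 0 0 0
0 0 0 0 0

After press 5 at (2,1):
0 0 0 0 0
0 0 0 0 0
0 0 0 0 0
0 0 0 0 0
0 0 0 0 0

Lights still on: 0

Answer: yes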